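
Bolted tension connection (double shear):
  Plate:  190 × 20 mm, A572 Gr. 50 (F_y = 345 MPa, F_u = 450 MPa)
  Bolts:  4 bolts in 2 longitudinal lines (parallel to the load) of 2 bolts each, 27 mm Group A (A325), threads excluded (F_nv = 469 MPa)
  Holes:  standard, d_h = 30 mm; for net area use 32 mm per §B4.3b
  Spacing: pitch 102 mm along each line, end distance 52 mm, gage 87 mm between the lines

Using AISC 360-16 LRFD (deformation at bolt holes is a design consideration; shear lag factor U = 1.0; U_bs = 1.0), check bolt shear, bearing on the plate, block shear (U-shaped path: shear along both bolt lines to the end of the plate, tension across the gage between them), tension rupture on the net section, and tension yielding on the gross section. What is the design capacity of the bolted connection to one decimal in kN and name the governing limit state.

Bolt shear: A_b = π(27)²/4 = 572.56 mm². φR_n = 0.75 × 469 × 572.56 × 4 × 2 = 1611.2 kN.
Bearing (20 mm plate, F_u = 450 MPa): end bolts L_c = 52 − 30/2 = 37, R_n = min(1.2×37×20×450, 2.4×27×20×450) = 399.6 kN/bolt; interior L_c = 102 − 30 = 72, R_n = 583.2 kN/bolt. φR_n = 0.75 × (2×399.6 + 2×583.2) = 1474.2 kN.
Block shear: shear path 2×[52+1×102] = 2×154 mm, A_gv = 6160, A_nv = 2×(154 − 1.5×32)×20 = 4240 mm²; tension across gage: (87 − 1×32)×20 = 1100 mm². R_n = min(0.6×450×4240, 0.6×345×6160) + 1.0×450×1100 = min(1144.8, 1275.1) + 495 = 1639.8 kN. φR_n = 0.75 × 1639.8 = 1229.9 kN.
Tension rupture (net): A_n = (190 − 2×32)×20 = 2520 mm² (U = 1.0, A_e = A_n). φR_n = 0.75 × 450 × 2520 = 850.5 kN.
Tension yield (gross): A_g = 190×20 = 3800 mm². φR_n = 0.90 × 345 × 3800 = 1179.9 kN.
Governing: min(1611.2, 1474.2, 1229.9, 850.5, 1179.9) = 850.5 kN → net-section rupture.

850.5 kN (net-section rupture governs)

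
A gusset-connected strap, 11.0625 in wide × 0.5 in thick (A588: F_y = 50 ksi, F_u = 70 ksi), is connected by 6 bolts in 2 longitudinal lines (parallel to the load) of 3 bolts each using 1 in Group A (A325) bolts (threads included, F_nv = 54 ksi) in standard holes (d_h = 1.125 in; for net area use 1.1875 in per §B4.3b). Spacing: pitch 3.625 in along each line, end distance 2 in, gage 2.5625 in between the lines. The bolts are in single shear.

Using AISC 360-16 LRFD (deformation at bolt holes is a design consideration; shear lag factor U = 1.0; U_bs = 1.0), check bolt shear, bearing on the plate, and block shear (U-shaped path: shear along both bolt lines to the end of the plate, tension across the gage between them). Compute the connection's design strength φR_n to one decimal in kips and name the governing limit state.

190.9 kips (bolt shear governs)

Bolt shear: A_b = π(1)²/4 = 0.7854 in². φR_n = 0.75 × 54 × 0.7854 × 6 × 1 = 190.9 kips.
Bearing (0.5 in plate, F_u = 70 ksi): end bolts L_c = 2 − 1.125/2 = 1.4375, R_n = min(1.2×1.4375×0.5×70, 2.4×1×0.5×70) = 60.375 kips/bolt; interior L_c = 3.625 − 1.125 = 2.5, R_n = 84 kips/bolt. φR_n = 0.75 × (2×60.375 + 4×84) = 342.6 kips.
Block shear: shear path 2×[2+2×3.625] = 2×9.25 in, A_gv = 9.25, A_nv = 2×(9.25 − 2.5×1.1875)×0.5 = 6.2813 in²; tension across gage: (2.5625 − 1×1.1875)×0.5 = 0.6875 in². R_n = min(0.6×70×6.2813, 0.6×50×9.25) + 1.0×70×0.6875 = min(263.81, 277.5) + 48.125 = 311.94 kips. φR_n = 0.75 × 311.94 = 234.0 kips.
Governing: min(190.9, 342.6, 234.0) = 190.9 kips → bolt shear.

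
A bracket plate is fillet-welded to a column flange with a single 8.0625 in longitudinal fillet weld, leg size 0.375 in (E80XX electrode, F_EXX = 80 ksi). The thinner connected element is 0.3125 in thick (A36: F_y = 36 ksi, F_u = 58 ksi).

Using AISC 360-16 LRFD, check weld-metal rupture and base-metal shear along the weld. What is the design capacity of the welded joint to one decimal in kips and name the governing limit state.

54.4 kips (base-metal shear governs)

Weld metal: throat = 0.707×0.375 = 0.26513 in, L = 8.0625 in. φR_n = 0.75 × 0.6 × 80 × 0.26513 × 8.0625 = 77.0 kips.
Base metal shear (0.3125 in plate): yield φR_n = 1.0×0.6×36×0.3125×8.0625 = 54.4 kips; rupture φR_n = 0.75×0.6×58×0.3125×8.0625 = 65.8 kips; take 54.4 kips (yield).
Governing: min(77.0, 54.4) = 54.4 kips → base-metal shear.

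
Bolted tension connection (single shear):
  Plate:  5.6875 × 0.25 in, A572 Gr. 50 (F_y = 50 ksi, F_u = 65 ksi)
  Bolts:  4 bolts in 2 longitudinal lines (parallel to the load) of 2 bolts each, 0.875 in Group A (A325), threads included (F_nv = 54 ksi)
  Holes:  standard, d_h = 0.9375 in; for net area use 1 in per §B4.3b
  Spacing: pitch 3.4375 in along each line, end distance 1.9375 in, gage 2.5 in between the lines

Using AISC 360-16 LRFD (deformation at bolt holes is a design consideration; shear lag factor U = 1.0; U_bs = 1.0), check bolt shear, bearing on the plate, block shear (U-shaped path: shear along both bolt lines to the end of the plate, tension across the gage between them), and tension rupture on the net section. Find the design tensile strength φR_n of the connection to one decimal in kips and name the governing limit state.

Bolt shear: A_b = π(0.875)²/4 = 0.60132 in². φR_n = 0.75 × 54 × 0.60132 × 4 × 1 = 97.4 kips.
Bearing (0.25 in plate, F_u = 65 ksi): end bolts L_c = 1.9375 − 0.9375/2 = 1.46875, R_n = min(1.2×1.46875×0.25×65, 2.4×0.875×0.25×65) = 28.641 kips/bolt; interior L_c = 3.4375 − 0.9375 = 2.5, R_n = 34.125 kips/bolt. φR_n = 0.75 × (2×28.641 + 2×34.125) = 94.1 kips.
Block shear: shear path 2×[1.9375+1×3.4375] = 2×5.375 in, A_gv = 2.6875, A_nv = 2×(5.375 − 1.5×1)×0.25 = 1.9375 in²; tension across gage: (2.5 − 1×1)×0.25 = 0.375 in². R_n = min(0.6×65×1.9375, 0.6×50×2.6875) + 1.0×65×0.375 = min(75.563, 80.625) + 24.375 = 99.938 kips. φR_n = 0.75 × 99.938 = 75.0 kips.
Tension rupture (net): A_n = (5.6875 − 2×1)×0.25 = 0.92188 in² (U = 1.0, A_e = A_n). φR_n = 0.75 × 65 × 0.92188 = 44.9 kips.
Governing: min(97.4, 94.1, 75.0, 44.9) = 44.9 kips → net-section rupture.

44.9 kips (net-section rupture governs)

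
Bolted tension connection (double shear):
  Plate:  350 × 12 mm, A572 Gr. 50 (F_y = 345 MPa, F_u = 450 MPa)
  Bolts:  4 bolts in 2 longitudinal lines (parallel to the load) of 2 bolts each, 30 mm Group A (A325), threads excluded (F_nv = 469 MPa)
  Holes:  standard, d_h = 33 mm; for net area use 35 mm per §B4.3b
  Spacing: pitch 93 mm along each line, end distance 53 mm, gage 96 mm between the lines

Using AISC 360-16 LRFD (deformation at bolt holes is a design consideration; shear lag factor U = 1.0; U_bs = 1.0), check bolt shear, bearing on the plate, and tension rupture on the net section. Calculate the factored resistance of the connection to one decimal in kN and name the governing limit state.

Bolt shear: A_b = π(30)²/4 = 706.86 mm². φR_n = 0.75 × 469 × 706.86 × 4 × 2 = 1989.1 kN.
Bearing (12 mm plate, F_u = 450 MPa): end bolts L_c = 53 − 33/2 = 36.5, R_n = min(1.2×36.5×12×450, 2.4×30×12×450) = 236.52 kN/bolt; interior L_c = 93 − 33 = 60, R_n = 388.8 kN/bolt. φR_n = 0.75 × (2×236.52 + 2×388.8) = 938.0 kN.
Tension rupture (net): A_n = (350 − 2×35)×12 = 3360 mm² (U = 1.0, A_e = A_n). φR_n = 0.75 × 450 × 3360 = 1134.0 kN.
Governing: min(1989.1, 938.0, 1134.0) = 938.0 kN → bearing.

938.0 kN (bearing governs)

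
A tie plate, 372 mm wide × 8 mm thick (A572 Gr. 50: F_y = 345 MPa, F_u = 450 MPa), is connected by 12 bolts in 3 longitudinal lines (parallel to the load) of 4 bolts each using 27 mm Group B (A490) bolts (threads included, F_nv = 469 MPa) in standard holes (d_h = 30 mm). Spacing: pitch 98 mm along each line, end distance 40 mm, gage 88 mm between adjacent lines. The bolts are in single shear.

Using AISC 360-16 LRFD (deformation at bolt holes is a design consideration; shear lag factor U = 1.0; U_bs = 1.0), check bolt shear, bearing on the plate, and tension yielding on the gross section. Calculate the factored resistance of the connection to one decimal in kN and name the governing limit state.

Bolt shear: A_b = π(27)²/4 = 572.56 mm². φR_n = 0.75 × 469 × 572.56 × 12 × 1 = 2416.8 kN.
Bearing (8 mm plate, F_u = 450 MPa): end bolts L_c = 40 − 30/2 = 25, R_n = min(1.2×25×8×450, 2.4×27×8×450) = 108 kN/bolt; interior L_c = 98 − 30 = 68, R_n = 233.28 kN/bolt. φR_n = 0.75 × (3×108 + 9×233.28) = 1817.6 kN.
Tension yield (gross): A_g = 372×8 = 2976 mm². φR_n = 0.90 × 345 × 2976 = 924.0 kN.
Governing: min(2416.8, 1817.6, 924.0) = 924.0 kN → gross-section yield.

924.0 kN (gross-section yield governs)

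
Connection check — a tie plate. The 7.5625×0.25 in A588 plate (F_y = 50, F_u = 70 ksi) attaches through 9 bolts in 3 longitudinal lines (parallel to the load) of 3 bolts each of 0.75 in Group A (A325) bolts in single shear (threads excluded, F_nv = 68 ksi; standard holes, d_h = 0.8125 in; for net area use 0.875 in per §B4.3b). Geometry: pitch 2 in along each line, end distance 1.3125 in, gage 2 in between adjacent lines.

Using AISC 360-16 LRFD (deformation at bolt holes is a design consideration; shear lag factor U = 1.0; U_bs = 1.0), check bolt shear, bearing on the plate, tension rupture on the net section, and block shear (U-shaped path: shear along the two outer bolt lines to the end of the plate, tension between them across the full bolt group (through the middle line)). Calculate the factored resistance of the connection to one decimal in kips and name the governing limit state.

64.8 kips (net-section rupture governs)

Bolt shear: A_b = π(0.75)²/4 = 0.44179 in². φR_n = 0.75 × 68 × 0.44179 × 9 × 1 = 202.8 kips.
Bearing (0.25 in plate, F_u = 70 ksi): end bolts L_c = 1.3125 − 0.8125/2 = 0.90625, R_n = min(1.2×0.90625×0.25×70, 2.4×0.75×0.25×70) = 19.031 kips/bolt; interior L_c = 2 − 0.8125 = 1.1875, R_n = 24.938 kips/bolt. φR_n = 0.75 × (3×19.031 + 6×24.938) = 155.0 kips.
Tension rupture (net): A_n = (7.5625 − 3×0.875)×0.25 = 1.2344 in² (U = 1.0, A_e = A_n). φR_n = 0.75 × 70 × 1.2344 = 64.8 kips.
Block shear: shear path 2×[1.3125+2×2] = 2×5.3125 in, A_gv = 2.6563, A_nv = 2×(5.3125 − 2.5×0.875)×0.25 = 1.5625 in²; tension across gage: (4 − 2×0.875)×0.25 = 0.5625 in². R_n = min(0.6×70×1.5625, 0.6×50×2.6563) + 1.0×70×0.5625 = min(65.625, 79.689) + 39.375 = 105 kips. φR_n = 0.75 × 105 = 78.8 kips.
Governing: min(202.8, 155.0, 64.8, 78.8) = 64.8 kips → net-section rupture.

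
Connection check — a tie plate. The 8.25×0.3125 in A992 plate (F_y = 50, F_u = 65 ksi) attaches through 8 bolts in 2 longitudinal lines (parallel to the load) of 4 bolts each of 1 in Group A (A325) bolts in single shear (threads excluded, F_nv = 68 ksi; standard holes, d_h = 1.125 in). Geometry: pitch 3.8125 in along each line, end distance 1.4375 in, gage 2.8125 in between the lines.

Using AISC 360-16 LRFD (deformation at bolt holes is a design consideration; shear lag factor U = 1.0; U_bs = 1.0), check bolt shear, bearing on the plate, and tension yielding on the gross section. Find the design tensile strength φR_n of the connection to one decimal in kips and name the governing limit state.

116.0 kips (gross-section yield governs)

Bolt shear: A_b = π(1)²/4 = 0.7854 in². φR_n = 0.75 × 68 × 0.7854 × 8 × 1 = 320.4 kips.
Bearing (0.3125 in plate, F_u = 65 ksi): end bolts L_c = 1.4375 − 1.125/2 = 0.875, R_n = min(1.2×0.875×0.3125×65, 2.4×1×0.3125×65) = 21.328 kips/bolt; interior L_c = 3.8125 − 1.125 = 2.6875, R_n = 48.75 kips/bolt. φR_n = 0.75 × (2×21.328 + 6×48.75) = 251.4 kips.
Tension yield (gross): A_g = 8.25×0.3125 = 2.5781 in². φR_n = 0.90 × 50 × 2.5781 = 116.0 kips.
Governing: min(320.4, 251.4, 116.0) = 116.0 kips → gross-section yield.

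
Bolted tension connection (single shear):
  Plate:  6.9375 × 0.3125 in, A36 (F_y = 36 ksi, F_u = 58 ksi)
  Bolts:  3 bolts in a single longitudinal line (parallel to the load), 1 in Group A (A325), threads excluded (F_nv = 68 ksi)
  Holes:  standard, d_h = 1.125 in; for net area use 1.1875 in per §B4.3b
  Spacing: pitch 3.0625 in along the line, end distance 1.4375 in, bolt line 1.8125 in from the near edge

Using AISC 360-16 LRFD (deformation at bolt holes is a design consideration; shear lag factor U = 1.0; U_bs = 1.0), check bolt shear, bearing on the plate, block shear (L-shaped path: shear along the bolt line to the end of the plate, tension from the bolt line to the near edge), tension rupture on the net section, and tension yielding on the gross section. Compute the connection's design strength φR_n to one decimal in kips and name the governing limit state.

54.0 kips (block shear governs)

Bolt shear: A_b = π(1)²/4 = 0.7854 in². φR_n = 0.75 × 68 × 0.7854 × 3 × 1 = 120.2 kips.
Bearing (0.3125 in plate, F_u = 58 ksi): end bolts L_c = 1.4375 − 1.125/2 = 0.875, R_n = min(1.2×0.875×0.3125×58, 2.4×1×0.3125×58) = 19.031 kips/bolt; interior L_c = 3.0625 − 1.125 = 1.9375, R_n = 42.141 kips/bolt. φR_n = 0.75 × (1×19.031 + 2×42.141) = 77.5 kips.
Block shear: shear path 1×[1.4375+2×3.0625] = 1×7.5625 in, A_gv = 2.3633, A_nv = 1×(7.5625 − 2.5×1.1875)×0.3125 = 1.4355 in²; tension to near edge: (1.8125 − 0.5×1.1875)×0.3125 = 0.38086 in². R_n = min(0.6×58×1.4355, 0.6×36×2.3633) + 1.0×58×0.38086 = min(49.955, 51.047) + 22.09 = 72.045 kips. φR_n = 0.75 × 72.045 = 54.0 kips.
Tension rupture (net): A_n = (6.9375 − 1×1.1875)×0.3125 = 1.7969 in² (U = 1.0, A_e = A_n). φR_n = 0.75 × 58 × 1.7969 = 78.2 kips.
Tension yield (gross): A_g = 6.9375×0.3125 = 2.168 in². φR_n = 0.90 × 36 × 2.168 = 70.2 kips.
Governing: min(120.2, 77.5, 54.0, 78.2, 70.2) = 54.0 kips → block shear.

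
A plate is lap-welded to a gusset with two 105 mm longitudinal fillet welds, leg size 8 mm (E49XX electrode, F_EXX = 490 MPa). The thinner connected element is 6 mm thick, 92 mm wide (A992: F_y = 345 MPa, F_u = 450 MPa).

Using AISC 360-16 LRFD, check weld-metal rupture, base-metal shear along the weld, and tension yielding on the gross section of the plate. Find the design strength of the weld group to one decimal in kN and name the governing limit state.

Weld metal: throat = 0.707×8 = 5.656 mm, L = 2×105 = 210 mm. φR_n = 0.75 × 0.6 × 490 × 5.656 × 210 = 261.9 kN.
Base metal shear (6 mm plate): yield φR_n = 1.0×0.6×345×6×210 = 260.8 kN; rupture φR_n = 0.75×0.6×450×6×210 = 255.2 kN; take 255.2 kN (rupture).
Tension yield (gross): A_g = 92×6 = 552 mm². φR_n = 0.90 × 345 × 552 = 171.4 kN.
Governing: min(261.9, 255.2, 171.4) = 171.4 kN → gross-section yield.

171.4 kN (gross-section yield governs)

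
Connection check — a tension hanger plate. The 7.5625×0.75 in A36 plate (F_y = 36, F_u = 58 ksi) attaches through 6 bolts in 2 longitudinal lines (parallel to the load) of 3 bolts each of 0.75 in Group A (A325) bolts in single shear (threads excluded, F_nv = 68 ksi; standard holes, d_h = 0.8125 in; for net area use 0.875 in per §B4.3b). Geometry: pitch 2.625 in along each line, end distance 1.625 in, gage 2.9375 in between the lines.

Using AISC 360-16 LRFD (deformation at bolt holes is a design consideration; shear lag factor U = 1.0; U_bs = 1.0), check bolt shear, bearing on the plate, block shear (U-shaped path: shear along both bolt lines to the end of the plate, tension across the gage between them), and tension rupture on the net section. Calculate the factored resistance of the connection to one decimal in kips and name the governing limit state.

135.2 kips (bolt shear governs)

Bolt shear: A_b = π(0.75)²/4 = 0.44179 in². φR_n = 0.75 × 68 × 0.44179 × 6 × 1 = 135.2 kips.
Bearing (0.75 in plate, F_u = 58 ksi): end bolts L_c = 1.625 − 0.8125/2 = 1.21875, R_n = min(1.2×1.21875×0.75×58, 2.4×0.75×0.75×58) = 63.619 kips/bolt; interior L_c = 2.625 − 0.8125 = 1.8125, R_n = 78.3 kips/bolt. φR_n = 0.75 × (2×63.619 + 4×78.3) = 330.3 kips.
Block shear: shear path 2×[1.625+2×2.625] = 2×6.875 in, A_gv = 10.313, A_nv = 2×(6.875 − 2.5×0.875)×0.75 = 7.0313 in²; tension across gage: (2.9375 − 1×0.875)×0.75 = 1.5469 in². R_n = min(0.6×58×7.0313, 0.6×36×10.313) + 1.0×58×1.5469 = min(244.69, 222.76) + 89.72 = 312.48 kips. φR_n = 0.75 × 312.48 = 234.4 kips.
Tension rupture (net): A_n = (7.5625 − 2×0.875)×0.75 = 4.3594 in² (U = 1.0, A_e = A_n). φR_n = 0.75 × 58 × 4.3594 = 189.6 kips.
Governing: min(135.2, 330.3, 234.4, 189.6) = 135.2 kips → bolt shear.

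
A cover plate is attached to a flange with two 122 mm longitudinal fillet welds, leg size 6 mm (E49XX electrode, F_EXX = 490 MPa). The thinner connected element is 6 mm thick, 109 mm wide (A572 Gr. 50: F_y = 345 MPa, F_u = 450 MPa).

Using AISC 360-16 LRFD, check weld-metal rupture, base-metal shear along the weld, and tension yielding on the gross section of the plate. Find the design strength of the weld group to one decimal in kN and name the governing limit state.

203.1 kN (gross-section yield governs)

Weld metal: throat = 0.707×6 = 4.242 mm, L = 2×122 = 244 mm. φR_n = 0.75 × 0.6 × 490 × 4.242 × 244 = 228.2 kN.
Base metal shear (6 mm plate): yield φR_n = 1.0×0.6×345×6×244 = 303.0 kN; rupture φR_n = 0.75×0.6×450×6×244 = 296.5 kN; take 296.5 kN (rupture).
Tension yield (gross): A_g = 109×6 = 654 mm². φR_n = 0.90 × 345 × 654 = 203.1 kN.
Governing: min(228.2, 296.5, 203.1) = 203.1 kN → gross-section yield.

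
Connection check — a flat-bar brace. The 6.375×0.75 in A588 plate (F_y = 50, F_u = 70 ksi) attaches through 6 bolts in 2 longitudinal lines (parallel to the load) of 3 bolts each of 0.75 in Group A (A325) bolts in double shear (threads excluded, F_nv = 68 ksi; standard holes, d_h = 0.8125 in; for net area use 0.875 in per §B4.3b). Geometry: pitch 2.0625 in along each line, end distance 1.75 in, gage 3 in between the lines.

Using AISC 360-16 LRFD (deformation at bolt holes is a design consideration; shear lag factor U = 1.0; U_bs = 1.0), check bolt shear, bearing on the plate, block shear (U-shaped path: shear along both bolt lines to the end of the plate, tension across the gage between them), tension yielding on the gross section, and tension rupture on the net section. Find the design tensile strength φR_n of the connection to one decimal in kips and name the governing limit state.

182.1 kips (net-section rupture governs)

Bolt shear: A_b = π(0.75)²/4 = 0.44179 in². φR_n = 0.75 × 68 × 0.44179 × 6 × 2 = 270.4 kips.
Bearing (0.75 in plate, F_u = 70 ksi): end bolts L_c = 1.75 − 0.8125/2 = 1.34375, R_n = min(1.2×1.34375×0.75×70, 2.4×0.75×0.75×70) = 84.656 kips/bolt; interior L_c = 2.0625 − 0.8125 = 1.25, R_n = 78.75 kips/bolt. φR_n = 0.75 × (2×84.656 + 4×78.75) = 363.2 kips.
Block shear: shear path 2×[1.75+2×2.0625] = 2×5.875 in, A_gv = 8.8125, A_nv = 2×(5.875 − 2.5×0.875)×0.75 = 5.5313 in²; tension across gage: (3 − 1×0.875)×0.75 = 1.5938 in². R_n = min(0.6×70×5.5313, 0.6×50×8.8125) + 1.0×70×1.5938 = min(232.31, 264.38) + 111.57 = 343.88 kips. φR_n = 0.75 × 343.88 = 257.9 kips.
Tension yield (gross): A_g = 6.375×0.75 = 4.7813 in². φR_n = 0.90 × 50 × 4.7813 = 215.2 kips.
Tension rupture (net): A_n = (6.375 − 2×0.875)×0.75 = 3.4688 in² (U = 1.0, A_e = A_n). φR_n = 0.75 × 70 × 3.4688 = 182.1 kips.
Governing: min(270.4, 363.2, 257.9, 215.2, 182.1) = 182.1 kips → net-section rupture.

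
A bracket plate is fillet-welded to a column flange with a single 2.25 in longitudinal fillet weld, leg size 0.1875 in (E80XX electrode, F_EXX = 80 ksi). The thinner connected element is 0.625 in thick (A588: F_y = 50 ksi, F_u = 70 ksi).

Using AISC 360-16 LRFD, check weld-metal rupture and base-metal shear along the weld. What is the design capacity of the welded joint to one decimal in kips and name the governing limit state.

Weld metal: throat = 0.707×0.1875 = 0.13256 in, L = 2.25 in. φR_n = 0.75 × 0.6 × 80 × 0.13256 × 2.25 = 10.7 kips.
Base metal shear (0.625 in plate): yield φR_n = 1.0×0.6×50×0.625×2.25 = 42.2 kips; rupture φR_n = 0.75×0.6×70×0.625×2.25 = 44.3 kips; take 42.2 kips (yield).
Governing: min(10.7, 42.2) = 10.7 kips → weld metal.

10.7 kips (weld metal governs)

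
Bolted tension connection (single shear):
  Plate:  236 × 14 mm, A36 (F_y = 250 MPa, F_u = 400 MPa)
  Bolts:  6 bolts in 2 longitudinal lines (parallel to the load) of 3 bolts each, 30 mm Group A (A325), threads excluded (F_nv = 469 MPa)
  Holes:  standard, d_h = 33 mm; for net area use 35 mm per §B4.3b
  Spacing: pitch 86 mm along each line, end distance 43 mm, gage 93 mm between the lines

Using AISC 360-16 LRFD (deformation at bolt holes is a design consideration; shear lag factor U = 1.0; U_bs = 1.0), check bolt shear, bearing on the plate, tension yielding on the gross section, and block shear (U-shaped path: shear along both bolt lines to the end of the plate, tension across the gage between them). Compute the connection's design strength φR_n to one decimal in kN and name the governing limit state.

743.4 kN (gross-section yield governs)

Bolt shear: A_b = π(30)²/4 = 706.86 mm². φR_n = 0.75 × 469 × 706.86 × 6 × 1 = 1491.8 kN.
Bearing (14 mm plate, F_u = 400 MPa): end bolts L_c = 43 − 33/2 = 26.5, R_n = min(1.2×26.5×14×400, 2.4×30×14×400) = 178.08 kN/bolt; interior L_c = 86 − 33 = 53, R_n = 356.16 kN/bolt. φR_n = 0.75 × (2×178.08 + 4×356.16) = 1335.6 kN.
Tension yield (gross): A_g = 236×14 = 3304 mm². φR_n = 0.90 × 250 × 3304 = 743.4 kN.
Block shear: shear path 2×[43+2×86] = 2×215 mm, A_gv = 6020, A_nv = 2×(215 − 2.5×35)×14 = 3570 mm²; tension across gage: (93 − 1×35)×14 = 812 mm². R_n = min(0.6×400×3570, 0.6×250×6020) + 1.0×400×812 = min(856.8, 903) + 324.8 = 1181.6 kN. φR_n = 0.75 × 1181.6 = 886.2 kN.
Governing: min(1491.8, 1335.6, 743.4, 886.2) = 743.4 kN → gross-section yield.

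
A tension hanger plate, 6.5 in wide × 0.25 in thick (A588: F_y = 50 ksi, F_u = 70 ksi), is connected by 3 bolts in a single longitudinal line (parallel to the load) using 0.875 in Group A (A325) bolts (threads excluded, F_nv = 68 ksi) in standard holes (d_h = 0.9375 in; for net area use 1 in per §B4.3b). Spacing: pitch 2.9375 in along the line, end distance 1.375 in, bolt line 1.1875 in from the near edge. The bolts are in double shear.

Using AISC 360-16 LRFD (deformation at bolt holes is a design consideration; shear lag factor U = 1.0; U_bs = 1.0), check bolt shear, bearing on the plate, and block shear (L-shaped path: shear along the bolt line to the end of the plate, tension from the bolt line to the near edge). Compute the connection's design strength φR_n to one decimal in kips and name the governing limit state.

Bolt shear: A_b = π(0.875)²/4 = 0.60132 in². φR_n = 0.75 × 68 × 0.60132 × 3 × 2 = 184.0 kips.
Bearing (0.25 in plate, F_u = 70 ksi): end bolts L_c = 1.375 − 0.9375/2 = 0.90625, R_n = min(1.2×0.90625×0.25×70, 2.4×0.875×0.25×70) = 19.031 kips/bolt; interior L_c = 2.9375 − 0.9375 = 2, R_n = 36.75 kips/bolt. φR_n = 0.75 × (1×19.031 + 2×36.75) = 69.4 kips.
Block shear: shear path 1×[1.375+2×2.9375] = 1×7.25 in, A_gv = 1.8125, A_nv = 1×(7.25 − 2.5×1)×0.25 = 1.1875 in²; tension to near edge: (1.1875 − 0.5×1)×0.25 = 0.17188 in². R_n = min(0.6×70×1.1875, 0.6×50×1.8125) + 1.0×70×0.17188 = min(49.875, 54.375) + 12.032 = 61.907 kips. φR_n = 0.75 × 61.907 = 46.4 kips.
Governing: min(184.0, 69.4, 46.4) = 46.4 kips → block shear.

46.4 kips (block shear governs)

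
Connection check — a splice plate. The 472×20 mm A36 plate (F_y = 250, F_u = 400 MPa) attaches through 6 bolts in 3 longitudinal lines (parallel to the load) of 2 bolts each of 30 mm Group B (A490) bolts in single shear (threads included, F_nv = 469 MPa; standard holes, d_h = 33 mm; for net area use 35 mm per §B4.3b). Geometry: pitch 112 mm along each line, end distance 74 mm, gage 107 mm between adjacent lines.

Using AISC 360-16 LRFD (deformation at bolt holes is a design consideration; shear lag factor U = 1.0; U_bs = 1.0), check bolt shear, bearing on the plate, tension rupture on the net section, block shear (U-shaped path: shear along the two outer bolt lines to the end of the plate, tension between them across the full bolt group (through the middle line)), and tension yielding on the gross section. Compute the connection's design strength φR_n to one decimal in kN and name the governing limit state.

Bolt shear: A_b = π(30)²/4 = 706.86 mm². φR_n = 0.75 × 469 × 706.86 × 6 × 1 = 1491.8 kN.
Bearing (20 mm plate, F_u = 400 MPa): end bolts L_c = 74 − 33/2 = 57.5, R_n = min(1.2×57.5×20×400, 2.4×30×20×400) = 552 kN/bolt; interior L_c = 112 − 33 = 79, R_n = 576 kN/bolt. φR_n = 0.75 × (3×552 + 3×576) = 2538.0 kN.
Tension rupture (net): A_n = (472 − 3×35)×20 = 7340 mm² (U = 1.0, A_e = A_n). φR_n = 0.75 × 400 × 7340 = 2202.0 kN.
Block shear: shear path 2×[74+1×112] = 2×186 mm, A_gv = 7440, A_nv = 2×(186 − 1.5×35)×20 = 5340 mm²; tension across gage: (214 − 2×35)×20 = 2880 mm². R_n = min(0.6×400×5340, 0.6×250×7440) + 1.0×400×2880 = min(1281.6, 1116) + 1152 = 2268 kN. φR_n = 0.75 × 2268 = 1701.0 kN.
Tension yield (gross): A_g = 472×20 = 9440 mm². φR_n = 0.90 × 250 × 9440 = 2124.0 kN.
Governing: min(1491.8, 2538.0, 2202.0, 1701.0, 2124.0) = 1491.8 kN → bolt shear.

1491.8 kN (bolt shear governs)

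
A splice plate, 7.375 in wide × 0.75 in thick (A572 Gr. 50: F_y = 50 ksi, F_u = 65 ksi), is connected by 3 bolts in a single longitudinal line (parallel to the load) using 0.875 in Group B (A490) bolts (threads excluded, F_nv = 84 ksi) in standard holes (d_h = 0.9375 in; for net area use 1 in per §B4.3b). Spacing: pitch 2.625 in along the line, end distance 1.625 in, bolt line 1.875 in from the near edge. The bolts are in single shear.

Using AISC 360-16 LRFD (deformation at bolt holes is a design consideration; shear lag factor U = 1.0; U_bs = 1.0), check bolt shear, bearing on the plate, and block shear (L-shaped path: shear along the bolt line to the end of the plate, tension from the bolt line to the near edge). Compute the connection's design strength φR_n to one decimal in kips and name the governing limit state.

Bolt shear: A_b = π(0.875)²/4 = 0.60132 in². φR_n = 0.75 × 84 × 0.60132 × 3 × 1 = 113.6 kips.
Bearing (0.75 in plate, F_u = 65 ksi): end bolts L_c = 1.625 − 0.9375/2 = 1.15625, R_n = min(1.2×1.15625×0.75×65, 2.4×0.875×0.75×65) = 67.641 kips/bolt; interior L_c = 2.625 − 0.9375 = 1.6875, R_n = 98.719 kips/bolt. φR_n = 0.75 × (1×67.641 + 2×98.719) = 198.8 kips.
Block shear: shear path 1×[1.625+2×2.625] = 1×6.875 in, A_gv = 5.1563, A_nv = 1×(6.875 − 2.5×1)×0.75 = 3.2813 in²; tension to near edge: (1.875 − 0.5×1)×0.75 = 1.0313 in². R_n = min(0.6×65×3.2813, 0.6×50×5.1563) + 1.0×65×1.0313 = min(127.97, 154.69) + 67.035 = 195.01 kips. φR_n = 0.75 × 195.01 = 146.3 kips.
Governing: min(113.6, 198.8, 146.3) = 113.6 kips → bolt shear.

113.6 kips (bolt shear governs)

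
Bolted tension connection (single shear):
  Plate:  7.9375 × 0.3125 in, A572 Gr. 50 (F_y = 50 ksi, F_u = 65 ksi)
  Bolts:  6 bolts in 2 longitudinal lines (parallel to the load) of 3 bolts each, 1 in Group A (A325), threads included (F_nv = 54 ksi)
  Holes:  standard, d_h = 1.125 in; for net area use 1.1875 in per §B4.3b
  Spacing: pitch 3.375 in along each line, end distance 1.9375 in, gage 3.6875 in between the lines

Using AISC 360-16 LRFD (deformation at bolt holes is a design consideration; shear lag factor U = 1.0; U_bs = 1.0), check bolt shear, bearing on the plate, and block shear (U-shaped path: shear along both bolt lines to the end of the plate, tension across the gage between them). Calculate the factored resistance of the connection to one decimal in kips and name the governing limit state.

142.6 kips (block shear governs)

Bolt shear: A_b = π(1)²/4 = 0.7854 in². φR_n = 0.75 × 54 × 0.7854 × 6 × 1 = 190.9 kips.
Bearing (0.3125 in plate, F_u = 65 ksi): end bolts L_c = 1.9375 − 1.125/2 = 1.375, R_n = min(1.2×1.375×0.3125×65, 2.4×1×0.3125×65) = 33.516 kips/bolt; interior L_c = 3.375 − 1.125 = 2.25, R_n = 48.75 kips/bolt. φR_n = 0.75 × (2×33.516 + 4×48.75) = 196.5 kips.
Block shear: shear path 2×[1.9375+2×3.375] = 2×8.6875 in, A_gv = 5.4297, A_nv = 2×(8.6875 − 2.5×1.1875)×0.3125 = 3.5742 in²; tension across gage: (3.6875 − 1×1.1875)×0.3125 = 0.78125 in². R_n = min(0.6×65×3.5742, 0.6×50×5.4297) + 1.0×65×0.78125 = min(139.39, 162.89) + 50.781 = 190.17 kips. φR_n = 0.75 × 190.17 = 142.6 kips.
Governing: min(190.9, 196.5, 142.6) = 142.6 kips → block shear.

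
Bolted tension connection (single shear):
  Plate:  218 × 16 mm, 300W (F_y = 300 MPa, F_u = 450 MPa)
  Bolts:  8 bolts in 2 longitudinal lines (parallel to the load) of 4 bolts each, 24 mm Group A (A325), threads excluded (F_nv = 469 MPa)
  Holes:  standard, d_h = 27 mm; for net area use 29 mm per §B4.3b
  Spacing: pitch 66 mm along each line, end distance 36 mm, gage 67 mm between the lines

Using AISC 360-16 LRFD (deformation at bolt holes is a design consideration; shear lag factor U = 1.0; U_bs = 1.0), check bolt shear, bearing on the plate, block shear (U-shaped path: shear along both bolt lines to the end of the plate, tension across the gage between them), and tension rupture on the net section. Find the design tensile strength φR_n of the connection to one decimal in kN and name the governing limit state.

Bolt shear: A_b = π(24)²/4 = 452.39 mm². φR_n = 0.75 × 469 × 452.39 × 8 × 1 = 1273.0 kN.
Bearing (16 mm plate, F_u = 450 MPa): end bolts L_c = 36 − 27/2 = 22.5, R_n = min(1.2×22.5×16×450, 2.4×24×16×450) = 194.4 kN/bolt; interior L_c = 66 − 27 = 39, R_n = 336.96 kN/bolt. φR_n = 0.75 × (2×194.4 + 6×336.96) = 1807.9 kN.
Block shear: shear path 2×[36+3×66] = 2×234 mm, A_gv = 7488, A_nv = 2×(234 − 3.5×29)×16 = 4240 mm²; tension across gage: (67 − 1×29)×16 = 608 mm². R_n = min(0.6×450×4240, 0.6×300×7488) + 1.0×450×608 = min(1144.8, 1347.8) + 273.6 = 1418.4 kN. φR_n = 0.75 × 1418.4 = 1063.8 kN.
Tension rupture (net): A_n = (218 − 2×29)×16 = 2560 mm² (U = 1.0, A_e = A_n). φR_n = 0.75 × 450 × 2560 = 864.0 kN.
Governing: min(1273.0, 1807.9, 1063.8, 864.0) = 864.0 kN → net-section rupture.

864.0 kN (net-section rupture governs)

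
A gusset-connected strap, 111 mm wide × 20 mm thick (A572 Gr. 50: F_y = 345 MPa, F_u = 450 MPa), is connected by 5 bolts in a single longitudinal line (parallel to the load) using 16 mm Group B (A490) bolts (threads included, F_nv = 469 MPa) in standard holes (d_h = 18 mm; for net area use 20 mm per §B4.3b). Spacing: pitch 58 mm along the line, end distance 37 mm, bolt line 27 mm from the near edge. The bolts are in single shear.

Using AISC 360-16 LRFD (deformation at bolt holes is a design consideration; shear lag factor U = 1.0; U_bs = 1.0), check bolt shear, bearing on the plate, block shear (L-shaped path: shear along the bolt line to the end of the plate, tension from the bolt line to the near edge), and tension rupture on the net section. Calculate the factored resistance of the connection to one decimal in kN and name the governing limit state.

353.6 kN (bolt shear governs)

Bolt shear: A_b = π(16)²/4 = 201.06 mm². φR_n = 0.75 × 469 × 201.06 × 5 × 1 = 353.6 kN.
Bearing (20 mm plate, F_u = 450 MPa): end bolts L_c = 37 − 18/2 = 28, R_n = min(1.2×28×20×450, 2.4×16×20×450) = 302.4 kN/bolt; interior L_c = 58 − 18 = 40, R_n = 345.6 kN/bolt. φR_n = 0.75 × (1×302.4 + 4×345.6) = 1263.6 kN.
Block shear: shear path 1×[37+4×58] = 1×269 mm, A_gv = 5380, A_nv = 1×(269 − 4.5×20)×20 = 3580 mm²; tension to near edge: (27 − 0.5×20)×20 = 340 mm². R_n = min(0.6×450×3580, 0.6×345×5380) + 1.0×450×340 = min(966.6, 1113.7) + 153 = 1119.6 kN. φR_n = 0.75 × 1119.6 = 839.7 kN.
Tension rupture (net): A_n = (111 − 1×20)×20 = 1820 mm² (U = 1.0, A_e = A_n). φR_n = 0.75 × 450 × 1820 = 614.3 kN.
Governing: min(353.6, 1263.6, 839.7, 614.3) = 353.6 kN → bolt shear.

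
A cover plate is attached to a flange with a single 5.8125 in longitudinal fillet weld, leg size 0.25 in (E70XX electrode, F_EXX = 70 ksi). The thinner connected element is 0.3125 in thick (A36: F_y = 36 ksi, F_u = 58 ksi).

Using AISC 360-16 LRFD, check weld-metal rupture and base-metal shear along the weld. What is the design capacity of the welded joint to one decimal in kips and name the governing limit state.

32.4 kips (weld metal governs)

Weld metal: throat = 0.707×0.25 = 0.17675 in, L = 5.8125 in. φR_n = 0.75 × 0.6 × 70 × 0.17675 × 5.8125 = 32.4 kips.
Base metal shear (0.3125 in plate): yield φR_n = 1.0×0.6×36×0.3125×5.8125 = 39.2 kips; rupture φR_n = 0.75×0.6×58×0.3125×5.8125 = 47.4 kips; take 39.2 kips (yield).
Governing: min(32.4, 39.2) = 32.4 kips → weld metal.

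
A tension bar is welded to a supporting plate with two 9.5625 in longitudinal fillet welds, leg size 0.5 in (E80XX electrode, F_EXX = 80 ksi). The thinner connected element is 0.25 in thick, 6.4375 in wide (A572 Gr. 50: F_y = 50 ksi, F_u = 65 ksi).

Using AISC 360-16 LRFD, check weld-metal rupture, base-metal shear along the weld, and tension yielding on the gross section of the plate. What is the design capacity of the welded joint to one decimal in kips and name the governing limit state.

Weld metal: throat = 0.707×0.5 = 0.3535 in, L = 2×9.5625 = 19.125 in. φR_n = 0.75 × 0.6 × 80 × 0.3535 × 19.125 = 243.4 kips.
Base metal shear (0.25 in plate): yield φR_n = 1.0×0.6×50×0.25×19.125 = 143.4 kips; rupture φR_n = 0.75×0.6×65×0.25×19.125 = 139.9 kips; take 139.9 kips (rupture).
Tension yield (gross): A_g = 6.4375×0.25 = 1.6094 in². φR_n = 0.90 × 50 × 1.6094 = 72.4 kips.
Governing: min(243.4, 139.9, 72.4) = 72.4 kips → gross-section yield.

72.4 kips (gross-section yield governs)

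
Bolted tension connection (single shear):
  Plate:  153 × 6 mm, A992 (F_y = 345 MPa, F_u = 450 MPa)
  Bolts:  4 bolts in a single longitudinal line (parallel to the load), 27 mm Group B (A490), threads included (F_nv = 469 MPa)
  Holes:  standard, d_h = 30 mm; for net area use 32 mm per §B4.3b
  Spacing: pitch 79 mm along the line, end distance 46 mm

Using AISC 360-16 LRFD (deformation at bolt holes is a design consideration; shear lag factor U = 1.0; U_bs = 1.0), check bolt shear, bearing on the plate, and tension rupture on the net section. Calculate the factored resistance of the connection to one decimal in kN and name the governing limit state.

245.0 kN (net-section rupture governs)

Bolt shear: A_b = π(27)²/4 = 572.56 mm². φR_n = 0.75 × 469 × 572.56 × 4 × 1 = 805.6 kN.
Bearing (6 mm plate, F_u = 450 MPa): end bolts L_c = 46 − 30/2 = 31, R_n = min(1.2×31×6×450, 2.4×27×6×450) = 100.44 kN/bolt; interior L_c = 79 − 30 = 49, R_n = 158.76 kN/bolt. φR_n = 0.75 × (1×100.44 + 3×158.76) = 432.5 kN.
Tension rupture (net): A_n = (153 − 1×32)×6 = 726 mm² (U = 1.0, A_e = A_n). φR_n = 0.75 × 450 × 726 = 245.0 kN.
Governing: min(805.6, 432.5, 245.0) = 245.0 kN → net-section rupture.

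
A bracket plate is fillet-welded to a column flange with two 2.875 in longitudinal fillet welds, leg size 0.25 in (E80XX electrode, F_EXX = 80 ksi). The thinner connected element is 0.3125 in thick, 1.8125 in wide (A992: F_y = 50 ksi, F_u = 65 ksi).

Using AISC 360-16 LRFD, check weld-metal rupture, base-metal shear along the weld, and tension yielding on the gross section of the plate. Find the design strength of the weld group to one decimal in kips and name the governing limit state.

Weld metal: throat = 0.707×0.25 = 0.17675 in, L = 2×2.875 = 5.75 in. φR_n = 0.75 × 0.6 × 80 × 0.17675 × 5.75 = 36.6 kips.
Base metal shear (0.3125 in plate): yield φR_n = 1.0×0.6×50×0.3125×5.75 = 53.9 kips; rupture φR_n = 0.75×0.6×65×0.3125×5.75 = 52.6 kips; take 52.6 kips (rupture).
Tension yield (gross): A_g = 1.8125×0.3125 = 0.56641 in². φR_n = 0.90 × 50 × 0.56641 = 25.5 kips.
Governing: min(36.6, 52.6, 25.5) = 25.5 kips → gross-section yield.

25.5 kips (gross-section yield governs)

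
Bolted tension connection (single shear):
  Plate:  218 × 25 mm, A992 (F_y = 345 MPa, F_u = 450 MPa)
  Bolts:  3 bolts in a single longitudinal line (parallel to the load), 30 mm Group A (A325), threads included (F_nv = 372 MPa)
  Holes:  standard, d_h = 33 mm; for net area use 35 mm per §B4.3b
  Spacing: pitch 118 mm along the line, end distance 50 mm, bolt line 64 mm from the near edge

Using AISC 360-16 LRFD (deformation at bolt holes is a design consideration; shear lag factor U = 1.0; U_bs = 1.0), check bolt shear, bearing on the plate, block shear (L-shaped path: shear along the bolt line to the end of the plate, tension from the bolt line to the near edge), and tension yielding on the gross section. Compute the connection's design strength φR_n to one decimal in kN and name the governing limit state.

Bolt shear: A_b = π(30)²/4 = 706.86 mm². φR_n = 0.75 × 372 × 706.86 × 3 × 1 = 591.6 kN.
Bearing (25 mm plate, F_u = 450 MPa): end bolts L_c = 50 − 33/2 = 33.5, R_n = min(1.2×33.5×25×450, 2.4×30×25×450) = 452.25 kN/bolt; interior L_c = 118 − 33 = 85, R_n = 810 kN/bolt. φR_n = 0.75 × (1×452.25 + 2×810) = 1554.2 kN.
Block shear: shear path 1×[50+2×118] = 1×286 mm, A_gv = 7150, A_nv = 1×(286 − 2.5×35)×25 = 4962.5 mm²; tension to near edge: (64 − 0.5×35)×25 = 1162.5 mm². R_n = min(0.6×450×4962.5, 0.6×345×7150) + 1.0×450×1162.5 = min(1339.9, 1480.1) + 523.13 = 1863 kN. φR_n = 0.75 × 1863 = 1397.3 kN.
Tension yield (gross): A_g = 218×25 = 5450 mm². φR_n = 0.90 × 345 × 5450 = 1692.2 kN.
Governing: min(591.6, 1554.2, 1397.3, 1692.2) = 591.6 kN → bolt shear.

591.6 kN (bolt shear governs)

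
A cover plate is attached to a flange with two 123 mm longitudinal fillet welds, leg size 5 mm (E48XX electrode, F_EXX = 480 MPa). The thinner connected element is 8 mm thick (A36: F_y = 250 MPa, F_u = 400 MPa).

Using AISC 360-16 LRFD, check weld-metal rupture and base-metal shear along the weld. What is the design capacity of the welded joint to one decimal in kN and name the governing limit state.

Weld metal: throat = 0.707×5 = 3.535 mm, L = 2×123 = 246 mm. φR_n = 0.75 × 0.6 × 480 × 3.535 × 246 = 187.8 kN.
Base metal shear (8 mm plate): yield φR_n = 1.0×0.6×250×8×246 = 295.2 kN; rupture φR_n = 0.75×0.6×400×8×246 = 354.2 kN; take 295.2 kN (yield).
Governing: min(187.8, 295.2) = 187.8 kN → weld metal.

187.8 kN (weld metal governs)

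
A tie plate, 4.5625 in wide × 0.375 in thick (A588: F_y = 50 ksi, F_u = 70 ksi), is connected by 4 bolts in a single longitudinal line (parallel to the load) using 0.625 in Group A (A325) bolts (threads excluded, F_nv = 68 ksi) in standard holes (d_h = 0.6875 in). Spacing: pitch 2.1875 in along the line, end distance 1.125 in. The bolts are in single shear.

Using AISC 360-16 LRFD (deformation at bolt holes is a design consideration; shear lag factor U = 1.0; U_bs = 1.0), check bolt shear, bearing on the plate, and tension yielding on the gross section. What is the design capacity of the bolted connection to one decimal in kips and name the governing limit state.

62.6 kips (bolt shear governs)

Bolt shear: A_b = π(0.625)²/4 = 0.3068 in². φR_n = 0.75 × 68 × 0.3068 × 4 × 1 = 62.6 kips.
Bearing (0.375 in plate, F_u = 70 ksi): end bolts L_c = 1.125 − 0.6875/2 = 0.78125, R_n = min(1.2×0.78125×0.375×70, 2.4×0.625×0.375×70) = 24.609 kips/bolt; interior L_c = 2.1875 − 0.6875 = 1.5, R_n = 39.375 kips/bolt. φR_n = 0.75 × (1×24.609 + 3×39.375) = 107.1 kips.
Tension yield (gross): A_g = 4.5625×0.375 = 1.7109 in². φR_n = 0.90 × 50 × 1.7109 = 77.0 kips.
Governing: min(62.6, 107.1, 77.0) = 62.6 kips → bolt shear.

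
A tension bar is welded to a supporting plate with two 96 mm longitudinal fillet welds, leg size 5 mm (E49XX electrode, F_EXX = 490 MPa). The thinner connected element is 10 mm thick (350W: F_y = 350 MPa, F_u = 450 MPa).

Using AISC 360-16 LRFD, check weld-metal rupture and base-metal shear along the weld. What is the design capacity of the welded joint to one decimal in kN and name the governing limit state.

Weld metal: throat = 0.707×5 = 3.535 mm, L = 2×96 = 192 mm. φR_n = 0.75 × 0.6 × 490 × 3.535 × 192 = 149.7 kN.
Base metal shear (10 mm plate): yield φR_n = 1.0×0.6×350×10×192 = 403.2 kN; rupture φR_n = 0.75×0.6×450×10×192 = 388.8 kN; take 388.8 kN (rupture).
Governing: min(149.7, 388.8) = 149.7 kN → weld metal.

149.7 kN (weld metal governs)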